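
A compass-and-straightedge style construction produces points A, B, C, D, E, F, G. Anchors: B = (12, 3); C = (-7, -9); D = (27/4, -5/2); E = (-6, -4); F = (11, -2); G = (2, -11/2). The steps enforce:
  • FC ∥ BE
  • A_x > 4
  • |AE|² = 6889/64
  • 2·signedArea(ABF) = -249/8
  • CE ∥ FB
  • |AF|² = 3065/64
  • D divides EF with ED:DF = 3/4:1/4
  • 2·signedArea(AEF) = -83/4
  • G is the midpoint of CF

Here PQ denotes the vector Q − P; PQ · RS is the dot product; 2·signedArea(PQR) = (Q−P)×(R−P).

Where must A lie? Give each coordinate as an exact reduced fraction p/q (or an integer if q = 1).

1. A_x = 35/8  [2·signedArea(AEF) = -83/4 ∩ 2·signedArea(ABF) = -249/8]
2. A_y = -4  [2·signedArea(AEF) = -83/4 ∩ 2·signedArea(ABF) = -249/8]
   → A = (35/8, -4)

A = (35/8, -4)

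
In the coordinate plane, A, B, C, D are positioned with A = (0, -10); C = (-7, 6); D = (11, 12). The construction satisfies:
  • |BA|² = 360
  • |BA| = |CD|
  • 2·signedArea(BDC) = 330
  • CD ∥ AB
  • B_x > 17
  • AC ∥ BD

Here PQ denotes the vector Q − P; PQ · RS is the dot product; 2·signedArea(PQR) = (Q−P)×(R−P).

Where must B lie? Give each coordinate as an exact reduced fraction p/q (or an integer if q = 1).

1. B_x = 18  [AC ∥ BD ∩ CD ∥ AB]
2. B_y = -4  [AC ∥ BD ∩ CD ∥ AB]
   → B = (18, -4)

B = (18, -4)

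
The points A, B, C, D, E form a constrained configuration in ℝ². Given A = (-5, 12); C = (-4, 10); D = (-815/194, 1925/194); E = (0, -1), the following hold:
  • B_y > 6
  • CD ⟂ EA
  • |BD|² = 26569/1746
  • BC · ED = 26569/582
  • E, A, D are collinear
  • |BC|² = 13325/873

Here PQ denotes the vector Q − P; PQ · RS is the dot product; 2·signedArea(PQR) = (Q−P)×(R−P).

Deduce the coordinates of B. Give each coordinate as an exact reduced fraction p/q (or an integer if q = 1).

B = (-815/291, 1828/291)

1. B_x = -815/291  [line 815/194·x + -2119/194·y + 46781/582 = 0 ∩ |BD|² = 26569/1746]
2. B_y = 1828/291  [line 815/194·x + -2119/194·y + 46781/582 = 0 ∩ |BD|² = 26569/1746]
   → B = (-815/291, 1828/291)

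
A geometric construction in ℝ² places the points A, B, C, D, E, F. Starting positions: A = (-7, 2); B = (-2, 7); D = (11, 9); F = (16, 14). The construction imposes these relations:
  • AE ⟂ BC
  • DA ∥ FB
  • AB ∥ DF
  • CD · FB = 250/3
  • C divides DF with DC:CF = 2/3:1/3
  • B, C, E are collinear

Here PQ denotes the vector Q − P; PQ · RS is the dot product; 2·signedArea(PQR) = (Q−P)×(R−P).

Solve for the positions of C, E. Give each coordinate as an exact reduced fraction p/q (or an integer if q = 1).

C = (43/3, 37/3)
E = (-21239/2657, 13399/2657)

1. C_x = 43/3  [C divides DF with DC:CF = 2/3:1/3]
2. C_y = 37/3  [C divides DF with DC:CF = 2/3:1/3]
   → C = (43/3, 37/3)
3. E_x = -21239/2657  [B, C, E are collinear ∩ AE ⟂ BC]
4. E_y = 13399/2657  [B, C, E are collinear ∩ AE ⟂ BC]
   → E = (-21239/2657, 13399/2657)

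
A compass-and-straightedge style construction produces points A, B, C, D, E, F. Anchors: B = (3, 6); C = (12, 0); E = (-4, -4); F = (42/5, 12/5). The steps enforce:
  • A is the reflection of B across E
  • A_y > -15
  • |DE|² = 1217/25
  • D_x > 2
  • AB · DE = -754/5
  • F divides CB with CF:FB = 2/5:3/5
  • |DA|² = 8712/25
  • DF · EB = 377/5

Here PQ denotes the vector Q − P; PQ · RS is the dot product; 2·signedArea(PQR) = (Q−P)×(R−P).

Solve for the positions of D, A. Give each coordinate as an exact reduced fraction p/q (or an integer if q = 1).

1. D_x = 11/5  [line -7·x + -10·y + 37/5 = 0 ∩ |DE|² = 1217/25]
2. D_y = -4/5  [line -7·x + -10·y + 37/5 = 0 ∩ |DE|² = 1217/25]
   → D = (11/5, -4/5)
3. A_x = -11  [A is the reflection of B across E]
4. A_y = -14  [A is the reflection of B across E]
   → A = (-11, -14)

A = (-11, -14)
D = (11/5, -4/5)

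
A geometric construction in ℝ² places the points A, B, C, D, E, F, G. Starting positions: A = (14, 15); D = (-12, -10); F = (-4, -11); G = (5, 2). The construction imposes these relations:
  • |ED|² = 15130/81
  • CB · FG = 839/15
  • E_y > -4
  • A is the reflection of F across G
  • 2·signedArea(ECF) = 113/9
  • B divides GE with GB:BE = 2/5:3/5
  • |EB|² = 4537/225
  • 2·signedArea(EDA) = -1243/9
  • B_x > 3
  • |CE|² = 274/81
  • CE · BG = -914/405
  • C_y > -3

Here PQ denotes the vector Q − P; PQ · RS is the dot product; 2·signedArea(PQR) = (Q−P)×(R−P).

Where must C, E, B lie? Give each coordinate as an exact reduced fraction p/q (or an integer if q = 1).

1. E_x = 1/9  [line -25·x + 26·y + 883/9 = 0 ∩ |ED|² = 15130/81]
2. E_y = -11/3  [line -25·x + 26·y + 883/9 = 0 ∩ |ED|² = 15130/81]
   → E = (1/9, -11/3)
3. B_x = 137/45  [B divides GE with GB:BE = 2/5:3/5]
4. B_y = -4/15  [B divides GE with GB:BE = 2/5:3/5]
   → B = (137/45, -4/15)
5. C_x = -2/3  [CB · FG = 839/15 ∩ 2·signedArea(ECF) = 113/9]
6. C_y = -2  [CB · FG = 839/15 ∩ 2·signedArea(ECF) = 113/9]
   → C = (-2/3, -2)

B = (137/45, -4/15)
C = (-2/3, -2)
E = (1/9, -11/3)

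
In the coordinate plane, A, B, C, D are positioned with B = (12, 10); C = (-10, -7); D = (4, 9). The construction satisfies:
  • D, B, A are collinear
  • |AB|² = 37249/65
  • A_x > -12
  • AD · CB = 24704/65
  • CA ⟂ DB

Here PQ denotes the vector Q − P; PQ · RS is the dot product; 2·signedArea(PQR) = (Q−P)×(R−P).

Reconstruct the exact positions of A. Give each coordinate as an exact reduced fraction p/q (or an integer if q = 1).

1. A_x = -764/65  [D, B, A are collinear ∩ CA ⟂ DB]
2. A_y = 457/65  [D, B, A are collinear ∩ CA ⟂ DB]
   → A = (-764/65, 457/65)

A = (-764/65, 457/65)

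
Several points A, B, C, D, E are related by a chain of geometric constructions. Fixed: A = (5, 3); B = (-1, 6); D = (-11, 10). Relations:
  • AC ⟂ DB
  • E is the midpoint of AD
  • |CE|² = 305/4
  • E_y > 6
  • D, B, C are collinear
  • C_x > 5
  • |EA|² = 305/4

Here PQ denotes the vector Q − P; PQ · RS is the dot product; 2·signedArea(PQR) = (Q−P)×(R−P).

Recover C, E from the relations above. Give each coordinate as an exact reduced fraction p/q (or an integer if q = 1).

C = (151/29, 102/29)
E = (-3, 13/2)

1. C_x = 151/29  [D, B, C are collinear ∩ AC ⟂ DB]
2. C_y = 102/29  [D, B, C are collinear ∩ AC ⟂ DB]
   → C = (151/29, 102/29)
3. E_x = -3  [E is the midpoint of AD]
4. E_y = 13/2  [E is the midpoint of AD]
   → E = (-3, 13/2)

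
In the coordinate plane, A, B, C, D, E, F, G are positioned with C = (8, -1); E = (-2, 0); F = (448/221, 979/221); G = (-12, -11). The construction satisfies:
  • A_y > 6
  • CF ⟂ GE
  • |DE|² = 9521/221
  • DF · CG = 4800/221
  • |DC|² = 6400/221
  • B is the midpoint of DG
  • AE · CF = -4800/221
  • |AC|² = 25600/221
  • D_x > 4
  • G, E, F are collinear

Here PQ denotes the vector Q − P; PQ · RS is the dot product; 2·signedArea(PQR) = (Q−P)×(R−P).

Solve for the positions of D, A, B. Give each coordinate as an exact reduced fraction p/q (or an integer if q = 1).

A = (8/221, 1379/221)
B = (-882/221, -926/221)
D = (888/221, 579/221)

1. D_x = 888/221  [line 20·x + 10·y + -23550/221 = 0 ∩ |DE|² = 9521/221]
2. D_y = 579/221  [line 20·x + 10·y + -23550/221 = 0 ∩ |DE|² = 9521/221]
   → D = (888/221, 579/221)
3. A_x = 8/221  [line 1320/221·x + -1200/221·y + 7440/221 = 0 ∩ |AC|² = 25600/221]
4. A_y = 1379/221  [line 1320/221·x + -1200/221·y + 7440/221 = 0 ∩ |AC|² = 25600/221]
   → A = (8/221, 1379/221)
5. B_x = -882/221  [B is the midpoint of DG]
6. B_y = -926/221  [B is the midpoint of DG]
   → B = (-882/221, -926/221)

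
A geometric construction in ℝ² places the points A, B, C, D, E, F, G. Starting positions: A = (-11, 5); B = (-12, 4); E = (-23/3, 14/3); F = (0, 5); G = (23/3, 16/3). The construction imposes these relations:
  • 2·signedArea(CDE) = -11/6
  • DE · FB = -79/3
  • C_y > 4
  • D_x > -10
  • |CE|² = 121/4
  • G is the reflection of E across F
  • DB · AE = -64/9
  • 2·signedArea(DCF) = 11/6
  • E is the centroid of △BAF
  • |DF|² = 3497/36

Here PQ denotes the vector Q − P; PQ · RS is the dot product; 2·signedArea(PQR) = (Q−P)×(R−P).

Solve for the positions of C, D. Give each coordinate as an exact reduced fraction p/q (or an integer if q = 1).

1. D_x = -59/6  [DE · FB = -79/3 ∩ DB · AE = -64/9]
2. D_y = 13/3  [DE · FB = -79/3 ∩ DB · AE = -64/9]
   → D = (-59/6, 13/3)
3. C_x = -13/6  [2·signedArea(CDE) = -11/6 ∩ 2·signedArea(DCF) = 11/6]
4. C_y = 14/3  [2·signedArea(CDE) = -11/6 ∩ 2·signedArea(DCF) = 11/6]
   → C = (-13/6, 14/3)

C = (-13/6, 14/3)
D = (-59/6, 13/3)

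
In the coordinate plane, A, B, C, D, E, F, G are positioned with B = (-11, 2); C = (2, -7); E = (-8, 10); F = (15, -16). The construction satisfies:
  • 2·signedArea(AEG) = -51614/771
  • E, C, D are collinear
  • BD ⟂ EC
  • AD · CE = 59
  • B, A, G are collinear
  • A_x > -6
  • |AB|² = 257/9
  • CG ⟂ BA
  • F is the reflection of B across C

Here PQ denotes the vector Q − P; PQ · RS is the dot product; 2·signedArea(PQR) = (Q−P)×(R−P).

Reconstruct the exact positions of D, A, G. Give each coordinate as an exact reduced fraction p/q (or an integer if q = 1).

A = (-17/3, 5/3)
D = (-2052/389, 2088/389)
G = (645/257, 297/257)

1. D_x = -2052/389  [E, C, D are collinear ∩ BD ⟂ EC]
2. D_y = 2088/389  [E, C, D are collinear ∩ BD ⟂ EC]
   → D = (-2052/389, 2088/389)
3. A_x = -17/3  [line 10·x + -17·y + 85 = 0 ∩ |AB|² = 257/9]
4. A_y = 5/3  [line 10·x + -17·y + 85 = 0 ∩ |AB|² = 257/9]
   → A = (-17/3, 5/3)
5. G_x = 645/257  [2·signedArea(AEG) = -51614/771 ∩ B, A, G are collinear]
6. G_y = 297/257  [2·signedArea(AEG) = -51614/771 ∩ B, A, G are collinear]
   → G = (645/257, 297/257)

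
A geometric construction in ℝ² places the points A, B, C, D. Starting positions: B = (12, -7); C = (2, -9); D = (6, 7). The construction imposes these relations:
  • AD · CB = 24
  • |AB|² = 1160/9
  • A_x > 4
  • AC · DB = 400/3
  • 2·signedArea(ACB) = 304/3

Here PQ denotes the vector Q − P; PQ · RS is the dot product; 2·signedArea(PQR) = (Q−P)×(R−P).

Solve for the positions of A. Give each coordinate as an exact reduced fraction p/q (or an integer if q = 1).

A = (14/3, 5/3)

1. A_x = 14/3  [AD · CB = 24 ∩ AC · DB = 400/3]
2. A_y = 5/3  [AD · CB = 24 ∩ AC · DB = 400/3]
   → A = (14/3, 5/3)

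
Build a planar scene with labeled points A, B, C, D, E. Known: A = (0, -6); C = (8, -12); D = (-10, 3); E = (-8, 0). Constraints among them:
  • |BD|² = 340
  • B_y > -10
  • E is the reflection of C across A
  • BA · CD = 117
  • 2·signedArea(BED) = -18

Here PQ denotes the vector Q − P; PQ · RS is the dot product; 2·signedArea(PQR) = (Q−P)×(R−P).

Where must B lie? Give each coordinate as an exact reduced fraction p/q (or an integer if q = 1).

B = (4, -9)

1. B_x = 4  [BA · CD = 117 ∩ 2·signedArea(BED) = -18]
2. B_y = -9  [BA · CD = 117 ∩ 2·signedArea(BED) = -18]
   → B = (4, -9)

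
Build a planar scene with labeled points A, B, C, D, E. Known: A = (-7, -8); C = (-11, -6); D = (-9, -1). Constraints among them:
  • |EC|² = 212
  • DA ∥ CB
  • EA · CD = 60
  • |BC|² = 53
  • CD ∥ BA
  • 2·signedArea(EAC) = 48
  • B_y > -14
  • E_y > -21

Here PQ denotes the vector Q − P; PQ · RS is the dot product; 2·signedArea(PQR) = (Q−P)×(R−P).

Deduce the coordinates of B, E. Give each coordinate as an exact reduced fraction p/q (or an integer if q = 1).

B = (-9, -13)
E = (-7, -20)

1. B_x = -9  [CD ∥ BA ∩ DA ∥ CB]
2. B_y = -13  [CD ∥ BA ∩ DA ∥ CB]
   → B = (-9, -13)
3. E_x = -7  [2·signedArea(EAC) = 48 ∩ EA · CD = 60]
4. E_y = -20  [2·signedArea(EAC) = 48 ∩ EA · CD = 60]
   → E = (-7, -20)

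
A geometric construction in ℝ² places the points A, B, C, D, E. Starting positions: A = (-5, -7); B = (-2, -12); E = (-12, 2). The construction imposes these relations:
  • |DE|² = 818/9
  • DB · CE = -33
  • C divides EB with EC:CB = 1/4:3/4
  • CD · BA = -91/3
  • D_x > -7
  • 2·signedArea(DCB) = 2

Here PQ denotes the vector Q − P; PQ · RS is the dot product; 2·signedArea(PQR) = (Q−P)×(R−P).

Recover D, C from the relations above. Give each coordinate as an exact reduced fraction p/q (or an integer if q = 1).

C = (-19/2, -3/2)
D = (-19/3, -17/3)

1. C_x = -19/2  [C divides EB with EC:CB = 1/4:3/4]
2. C_y = -3/2  [C divides EB with EC:CB = 1/4:3/4]
   → C = (-19/2, -3/2)
3. D_x = -19/3  [2·signedArea(DCB) = 2 ∩ DB · CE = -33]
4. D_y = -17/3  [2·signedArea(DCB) = 2 ∩ DB · CE = -33]
   → D = (-19/3, -17/3)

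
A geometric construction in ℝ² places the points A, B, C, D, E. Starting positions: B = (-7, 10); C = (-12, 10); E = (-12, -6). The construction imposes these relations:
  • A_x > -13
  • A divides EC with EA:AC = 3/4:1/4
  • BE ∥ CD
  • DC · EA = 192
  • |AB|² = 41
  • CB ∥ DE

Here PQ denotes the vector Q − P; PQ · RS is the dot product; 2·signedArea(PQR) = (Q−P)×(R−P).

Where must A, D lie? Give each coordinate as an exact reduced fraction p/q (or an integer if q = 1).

1. A_x = -12  [A divides EC with EA:AC = 3/4:1/4]
2. A_y = 6  [A divides EC with EA:AC = 3/4:1/4]
   → A = (-12, 6)
3. D_x = -17  [CB ∥ DE ∩ BE ∥ CD]
4. D_y = -6  [CB ∥ DE ∩ BE ∥ CD]
   → D = (-17, -6)

A = (-12, 6)
D = (-17, -6)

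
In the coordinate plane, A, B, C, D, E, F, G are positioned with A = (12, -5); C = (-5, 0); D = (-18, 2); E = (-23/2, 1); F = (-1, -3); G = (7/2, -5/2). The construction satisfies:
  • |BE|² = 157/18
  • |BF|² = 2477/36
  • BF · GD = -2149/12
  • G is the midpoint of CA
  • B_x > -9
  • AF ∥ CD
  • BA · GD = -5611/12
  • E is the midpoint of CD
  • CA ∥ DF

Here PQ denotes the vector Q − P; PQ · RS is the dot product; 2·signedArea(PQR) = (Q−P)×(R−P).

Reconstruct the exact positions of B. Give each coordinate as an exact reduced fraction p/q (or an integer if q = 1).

1. B_x = -26/3  [line 43/2·x + -9/2·y + 2245/12 = 0 ∩ |BF|² = 2477/36]
2. B_y = 1/6  [line 43/2·x + -9/2·y + 2245/12 = 0 ∩ |BF|² = 2477/36]
   → B = (-26/3, 1/6)

B = (-26/3, 1/6)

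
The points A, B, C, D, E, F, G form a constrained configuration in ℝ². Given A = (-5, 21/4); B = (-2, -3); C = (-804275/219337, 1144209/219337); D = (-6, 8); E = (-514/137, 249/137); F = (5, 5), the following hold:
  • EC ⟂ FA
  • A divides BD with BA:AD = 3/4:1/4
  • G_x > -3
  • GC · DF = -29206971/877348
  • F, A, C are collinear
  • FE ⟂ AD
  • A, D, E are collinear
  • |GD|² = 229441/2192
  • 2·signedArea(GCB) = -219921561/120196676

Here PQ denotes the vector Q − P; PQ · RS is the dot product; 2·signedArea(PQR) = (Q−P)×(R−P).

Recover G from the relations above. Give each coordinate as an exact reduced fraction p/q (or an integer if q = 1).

G = (-343/137, -885/548)

1. G_x = -343/137  [2·signedArea(GCB) = -219921561/120196676 ∩ GC · DF = -29206971/877348]
2. G_y = -885/548  [2·signedArea(GCB) = -219921561/120196676 ∩ GC · DF = -29206971/877348]
   → G = (-343/137, -885/548)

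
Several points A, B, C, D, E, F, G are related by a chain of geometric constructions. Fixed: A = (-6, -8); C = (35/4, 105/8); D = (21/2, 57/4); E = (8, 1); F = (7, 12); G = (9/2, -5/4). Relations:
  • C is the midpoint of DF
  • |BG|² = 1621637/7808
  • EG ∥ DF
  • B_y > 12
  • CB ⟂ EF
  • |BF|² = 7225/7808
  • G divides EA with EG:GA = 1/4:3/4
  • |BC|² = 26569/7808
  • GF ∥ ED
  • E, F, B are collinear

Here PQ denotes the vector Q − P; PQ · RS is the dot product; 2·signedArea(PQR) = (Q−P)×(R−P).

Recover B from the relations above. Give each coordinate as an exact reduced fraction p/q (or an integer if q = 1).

1. B_x = 6747/976  [E, F, B are collinear ∩ CB ⟂ EF]
2. B_y = 12647/976  [E, F, B are collinear ∩ CB ⟂ EF]
   → B = (6747/976, 12647/976)

B = (6747/976, 12647/976)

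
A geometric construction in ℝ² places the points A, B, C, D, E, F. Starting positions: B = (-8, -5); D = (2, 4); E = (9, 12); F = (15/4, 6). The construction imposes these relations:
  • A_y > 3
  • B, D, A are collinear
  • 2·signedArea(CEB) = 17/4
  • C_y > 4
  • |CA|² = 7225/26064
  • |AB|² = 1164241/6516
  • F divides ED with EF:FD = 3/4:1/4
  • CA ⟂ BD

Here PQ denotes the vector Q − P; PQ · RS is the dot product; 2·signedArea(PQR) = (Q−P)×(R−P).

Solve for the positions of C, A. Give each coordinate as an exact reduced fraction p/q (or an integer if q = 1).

A = (1051/543, 1427/362)
C = (19/12, 13/3)

1. A_x = 1051/543  [line -9·x + 10·y + -22 = 0 ∩ |AB|² = 1164241/6516]
2. A_y = 1427/362  [line -9·x + 10·y + -22 = 0 ∩ |AB|² = 1164241/6516]
   → A = (1051/543, 1427/362)
3. C_x = 19/12  [2·signedArea(CEB) = 17/4 ∩ CA ⟂ BD]
4. C_y = 13/3  [2·signedArea(CEB) = 17/4 ∩ CA ⟂ BD]
   → C = (19/12, 13/3)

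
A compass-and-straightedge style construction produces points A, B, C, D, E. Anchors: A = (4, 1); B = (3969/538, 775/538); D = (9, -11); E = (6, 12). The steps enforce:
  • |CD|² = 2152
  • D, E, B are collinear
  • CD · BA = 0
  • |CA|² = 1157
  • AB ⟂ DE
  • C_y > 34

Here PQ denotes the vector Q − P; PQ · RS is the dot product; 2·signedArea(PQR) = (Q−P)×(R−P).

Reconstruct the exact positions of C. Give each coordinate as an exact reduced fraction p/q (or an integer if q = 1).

1. C_x = 3  [line 1817/538·x + 237/538·y + -6873/269 = 0 ∩ |CD|² = 2152]
2. C_y = 35  [line 1817/538·x + 237/538·y + -6873/269 = 0 ∩ |CD|² = 2152]
   → C = (3, 35)

C = (3, 35)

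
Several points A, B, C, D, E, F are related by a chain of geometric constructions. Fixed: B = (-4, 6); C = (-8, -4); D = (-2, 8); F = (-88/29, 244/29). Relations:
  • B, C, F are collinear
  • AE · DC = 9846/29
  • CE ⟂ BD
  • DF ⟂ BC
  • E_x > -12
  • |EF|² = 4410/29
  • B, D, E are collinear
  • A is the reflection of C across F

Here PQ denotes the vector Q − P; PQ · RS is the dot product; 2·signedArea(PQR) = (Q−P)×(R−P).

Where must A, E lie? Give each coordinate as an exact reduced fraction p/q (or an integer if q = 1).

1. A_x = 56/29  [A is the reflection of C across F]
2. A_y = 604/29  [A is the reflection of C across F]
   → A = (56/29, 604/29)
3. E_x = -11  [B, D, E are collinear ∩ CE ⟂ BD]
4. E_y = -1  [B, D, E are collinear ∩ CE ⟂ BD]
   → E = (-11, -1)

A = (56/29, 604/29)
E = (-11, -1)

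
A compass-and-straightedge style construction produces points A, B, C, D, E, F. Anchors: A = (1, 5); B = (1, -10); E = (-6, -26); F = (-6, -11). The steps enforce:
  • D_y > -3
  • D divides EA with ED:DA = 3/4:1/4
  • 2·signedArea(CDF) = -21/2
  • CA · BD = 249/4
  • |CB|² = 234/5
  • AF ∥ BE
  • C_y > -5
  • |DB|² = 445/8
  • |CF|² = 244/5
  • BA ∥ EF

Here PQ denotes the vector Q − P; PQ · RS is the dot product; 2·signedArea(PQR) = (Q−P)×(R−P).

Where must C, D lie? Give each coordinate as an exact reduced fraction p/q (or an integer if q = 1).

C = (-16/5, -23/5)
D = (-3/4, -11/4)

1. D_x = -3/4  [D divides EA with ED:DA = 3/4:1/4]
2. D_y = -11/4  [D divides EA with ED:DA = 3/4:1/4]
   → D = (-3/4, -11/4)
3. C_x = -16/5  [2·signedArea(CDF) = -21/2 ∩ CA · BD = 249/4]
4. C_y = -23/5  [2·signedArea(CDF) = -21/2 ∩ CA · BD = 249/4]
   → C = (-16/5, -23/5)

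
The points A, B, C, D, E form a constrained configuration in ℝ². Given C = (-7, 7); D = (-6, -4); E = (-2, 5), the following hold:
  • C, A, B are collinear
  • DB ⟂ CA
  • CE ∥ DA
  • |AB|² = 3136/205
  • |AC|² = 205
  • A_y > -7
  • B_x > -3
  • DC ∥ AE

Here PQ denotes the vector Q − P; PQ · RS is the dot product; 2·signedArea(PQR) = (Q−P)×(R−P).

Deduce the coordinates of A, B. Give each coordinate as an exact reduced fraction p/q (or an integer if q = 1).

1. A_x = -1  [DC ∥ AE ∩ CE ∥ DA]
2. A_y = -6  [DC ∥ AE ∩ CE ∥ DA]
   → A = (-1, -6)
3. B_x = -541/205  [C, A, B are collinear ∩ DB ⟂ CA]
4. B_y = -502/205  [C, A, B are collinear ∩ DB ⟂ CA]
   → B = (-541/205, -502/205)

A = (-1, -6)
B = (-541/205, -502/205)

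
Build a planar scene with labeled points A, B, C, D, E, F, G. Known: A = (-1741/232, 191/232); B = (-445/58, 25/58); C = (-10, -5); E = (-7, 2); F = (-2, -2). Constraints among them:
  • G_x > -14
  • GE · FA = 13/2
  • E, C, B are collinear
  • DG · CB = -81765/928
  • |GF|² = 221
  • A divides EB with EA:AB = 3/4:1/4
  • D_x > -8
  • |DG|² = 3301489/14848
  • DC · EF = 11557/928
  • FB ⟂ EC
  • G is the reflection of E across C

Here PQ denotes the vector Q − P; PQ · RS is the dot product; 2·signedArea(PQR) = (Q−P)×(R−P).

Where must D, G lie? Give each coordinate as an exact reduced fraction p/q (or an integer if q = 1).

D = (-6613/928, 1583/928)
G = (-13, -12)

1. G_x = -13  [G is the reflection of E across C]
2. G_y = -12  [G is the reflection of E across C]
   → G = (-13, -12)
3. D_x = -6613/928  [DG · CB = -81765/928 ∩ DC · EF = 11557/928]
4. D_y = 1583/928  [DG · CB = -81765/928 ∩ DC · EF = 11557/928]
   → D = (-6613/928, 1583/928)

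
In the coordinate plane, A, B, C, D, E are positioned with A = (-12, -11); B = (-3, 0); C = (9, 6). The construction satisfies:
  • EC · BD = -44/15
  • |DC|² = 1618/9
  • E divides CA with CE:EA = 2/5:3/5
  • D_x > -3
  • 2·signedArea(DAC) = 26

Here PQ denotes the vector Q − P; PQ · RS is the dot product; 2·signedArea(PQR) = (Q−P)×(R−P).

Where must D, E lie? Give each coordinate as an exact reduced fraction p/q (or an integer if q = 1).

1. E_x = 3/5  [E divides CA with CE:EA = 2/5:3/5]
2. E_y = -4/5  [E divides CA with CE:EA = 2/5:3/5]
   → E = (3/5, -4/5)
3. D_x = -2  [2·signedArea(DAC) = 26 ∩ EC · BD = -44/15]
4. D_y = -5/3  [2·signedArea(DAC) = 26 ∩ EC · BD = -44/15]
   → D = (-2, -5/3)

D = (-2, -5/3)
E = (3/5, -4/5)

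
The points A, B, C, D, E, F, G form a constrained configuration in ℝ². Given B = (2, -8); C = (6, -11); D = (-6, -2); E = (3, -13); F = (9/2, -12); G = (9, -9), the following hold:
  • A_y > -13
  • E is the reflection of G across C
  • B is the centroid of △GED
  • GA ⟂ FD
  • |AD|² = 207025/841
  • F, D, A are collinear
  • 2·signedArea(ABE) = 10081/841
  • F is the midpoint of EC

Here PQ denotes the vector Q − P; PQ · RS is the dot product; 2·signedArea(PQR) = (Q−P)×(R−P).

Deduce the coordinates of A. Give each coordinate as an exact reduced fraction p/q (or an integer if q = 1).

A = (4509/841, -10782/841)

1. A_x = 4509/841  [F, D, A are collinear ∩ GA ⟂ FD]
2. A_y = -10782/841  [F, D, A are collinear ∩ GA ⟂ FD]
   → A = (4509/841, -10782/841)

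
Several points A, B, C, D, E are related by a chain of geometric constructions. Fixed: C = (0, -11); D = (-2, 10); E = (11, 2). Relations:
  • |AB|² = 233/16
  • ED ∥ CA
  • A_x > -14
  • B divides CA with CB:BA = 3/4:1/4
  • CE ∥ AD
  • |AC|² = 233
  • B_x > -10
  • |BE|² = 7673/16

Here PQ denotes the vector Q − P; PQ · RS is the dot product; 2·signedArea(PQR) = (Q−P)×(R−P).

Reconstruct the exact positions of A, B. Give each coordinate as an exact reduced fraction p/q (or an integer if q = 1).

1. A_x = -13  [CE ∥ AD ∩ ED ∥ CA]
2. A_y = -3  [CE ∥ AD ∩ ED ∥ CA]
   → A = (-13, -3)
3. B_x = -39/4  [B divides CA with CB:BA = 3/4:1/4]
4. B_y = -5  [B divides CA with CB:BA = 3/4:1/4]
   → B = (-39/4, -5)

A = (-13, -3)
B = (-39/4, -5)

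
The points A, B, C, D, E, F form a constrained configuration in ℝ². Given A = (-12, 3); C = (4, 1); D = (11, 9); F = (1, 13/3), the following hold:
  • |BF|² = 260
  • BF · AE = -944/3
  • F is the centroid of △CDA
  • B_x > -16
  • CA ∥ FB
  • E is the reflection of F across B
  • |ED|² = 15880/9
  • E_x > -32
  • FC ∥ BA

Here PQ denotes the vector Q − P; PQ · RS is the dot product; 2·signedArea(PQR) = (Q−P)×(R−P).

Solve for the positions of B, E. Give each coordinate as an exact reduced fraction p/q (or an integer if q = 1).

B = (-15, 19/3)
E = (-31, 25/3)

1. B_x = -15  [FC ∥ BA ∩ CA ∥ FB]
2. B_y = 19/3  [FC ∥ BA ∩ CA ∥ FB]
   → B = (-15, 19/3)
3. E_x = -31  [E is the reflection of F across B]
4. E_y = 25/3  [E is the reflection of F across B]
   → E = (-31, 25/3)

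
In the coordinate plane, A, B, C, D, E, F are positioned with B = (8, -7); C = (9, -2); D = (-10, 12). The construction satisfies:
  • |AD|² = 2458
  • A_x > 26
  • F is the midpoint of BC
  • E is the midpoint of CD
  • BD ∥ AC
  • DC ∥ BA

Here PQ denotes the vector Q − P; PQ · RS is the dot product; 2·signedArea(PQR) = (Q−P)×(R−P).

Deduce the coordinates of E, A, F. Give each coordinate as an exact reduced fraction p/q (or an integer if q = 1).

A = (27, -21)
E = (-1/2, 5)
F = (17/2, -9/2)

1. E_x = -1/2  [E is the midpoint of CD]
2. E_y = 5  [E is the midpoint of CD]
   → E = (-1/2, 5)
3. A_x = 27  [BD ∥ AC ∩ DC ∥ BA]
4. A_y = -21  [BD ∥ AC ∩ DC ∥ BA]
   → A = (27, -21)
5. F_x = 17/2  [F is the midpoint of BC]
6. F_y = -9/2  [F is the midpoint of BC]
   → F = (17/2, -9/2)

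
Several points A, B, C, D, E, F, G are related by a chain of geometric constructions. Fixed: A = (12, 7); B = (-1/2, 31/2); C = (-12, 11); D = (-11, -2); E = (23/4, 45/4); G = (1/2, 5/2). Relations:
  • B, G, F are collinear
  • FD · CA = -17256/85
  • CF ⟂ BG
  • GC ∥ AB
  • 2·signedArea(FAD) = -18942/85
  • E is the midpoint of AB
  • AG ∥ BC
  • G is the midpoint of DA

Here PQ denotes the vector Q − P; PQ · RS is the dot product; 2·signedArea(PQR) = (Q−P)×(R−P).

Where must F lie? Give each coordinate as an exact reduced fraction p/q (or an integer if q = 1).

1. F_x = -19/85  [B, G, F are collinear ∩ CF ⟂ BG]
2. F_y = 1012/85  [B, G, F are collinear ∩ CF ⟂ BG]
   → F = (-19/85, 1012/85)

F = (-19/85, 1012/85)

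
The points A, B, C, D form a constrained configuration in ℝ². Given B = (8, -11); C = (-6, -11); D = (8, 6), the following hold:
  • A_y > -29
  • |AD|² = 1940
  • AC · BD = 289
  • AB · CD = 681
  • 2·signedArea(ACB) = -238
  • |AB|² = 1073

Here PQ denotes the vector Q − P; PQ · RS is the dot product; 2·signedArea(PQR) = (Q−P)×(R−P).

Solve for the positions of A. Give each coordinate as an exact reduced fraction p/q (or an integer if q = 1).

A = (-20, -28)

1. A_x = -20  [2·signedArea(ACB) = -238 ∩ AB · CD = 681]
2. A_y = -28  [2·signedArea(ACB) = -238 ∩ AB · CD = 681]
   → A = (-20, -28)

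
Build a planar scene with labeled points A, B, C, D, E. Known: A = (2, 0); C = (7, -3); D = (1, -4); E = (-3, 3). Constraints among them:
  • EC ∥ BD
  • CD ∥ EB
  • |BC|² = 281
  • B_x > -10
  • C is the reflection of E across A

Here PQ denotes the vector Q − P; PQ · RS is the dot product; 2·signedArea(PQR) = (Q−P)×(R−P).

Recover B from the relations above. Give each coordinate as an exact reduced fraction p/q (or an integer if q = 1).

B = (-9, 2)

1. B_x = -9  [EC ∥ BD ∩ CD ∥ EB]
2. B_y = 2  [EC ∥ BD ∩ CD ∥ EB]
   → B = (-9, 2)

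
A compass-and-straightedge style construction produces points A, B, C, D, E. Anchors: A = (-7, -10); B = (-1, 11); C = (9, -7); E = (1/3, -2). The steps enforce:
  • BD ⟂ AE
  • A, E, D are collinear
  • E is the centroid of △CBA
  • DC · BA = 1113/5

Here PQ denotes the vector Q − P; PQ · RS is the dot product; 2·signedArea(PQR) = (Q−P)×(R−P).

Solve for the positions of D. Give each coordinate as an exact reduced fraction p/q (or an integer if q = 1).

1. D_x = 31/5  [A, E, D are collinear ∩ BD ⟂ AE]
2. D_y = 22/5  [A, E, D are collinear ∩ BD ⟂ AE]
   → D = (31/5, 22/5)

D = (31/5, 22/5)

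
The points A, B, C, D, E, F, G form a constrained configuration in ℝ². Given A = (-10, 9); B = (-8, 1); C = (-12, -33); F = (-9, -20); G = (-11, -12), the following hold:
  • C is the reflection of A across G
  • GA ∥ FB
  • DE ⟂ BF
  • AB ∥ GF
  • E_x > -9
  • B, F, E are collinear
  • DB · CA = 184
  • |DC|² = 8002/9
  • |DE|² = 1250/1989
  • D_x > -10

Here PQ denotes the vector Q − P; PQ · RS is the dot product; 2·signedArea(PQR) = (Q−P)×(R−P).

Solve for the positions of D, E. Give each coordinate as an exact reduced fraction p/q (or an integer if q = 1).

1. D_x = -9  [line -2·x + -42·y + -158 = 0 ∩ |DC|² = 8002/9]
2. D_y = -10/3  [line -2·x + -42·y + -158 = 0 ∩ |DC|² = 8002/9]
   → D = (-9, -10/3)
3. E_x = -1814/221  [B, F, E are collinear ∩ DE ⟂ BF]
4. E_y = -745/221  [B, F, E are collinear ∩ DE ⟂ BF]
   → E = (-1814/221, -745/221)

D = (-9, -10/3)
E = (-1814/221, -745/221)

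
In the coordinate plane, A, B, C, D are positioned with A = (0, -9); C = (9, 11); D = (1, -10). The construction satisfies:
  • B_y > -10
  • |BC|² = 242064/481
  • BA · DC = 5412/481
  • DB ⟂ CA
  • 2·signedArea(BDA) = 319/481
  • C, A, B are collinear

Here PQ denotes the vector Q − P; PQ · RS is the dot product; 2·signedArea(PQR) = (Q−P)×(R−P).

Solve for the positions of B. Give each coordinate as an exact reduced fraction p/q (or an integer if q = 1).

1. B_x = -99/481  [C, A, B are collinear ∩ DB ⟂ CA]
2. B_y = -4549/481  [C, A, B are collinear ∩ DB ⟂ CA]
   → B = (-99/481, -4549/481)

B = (-99/481, -4549/481)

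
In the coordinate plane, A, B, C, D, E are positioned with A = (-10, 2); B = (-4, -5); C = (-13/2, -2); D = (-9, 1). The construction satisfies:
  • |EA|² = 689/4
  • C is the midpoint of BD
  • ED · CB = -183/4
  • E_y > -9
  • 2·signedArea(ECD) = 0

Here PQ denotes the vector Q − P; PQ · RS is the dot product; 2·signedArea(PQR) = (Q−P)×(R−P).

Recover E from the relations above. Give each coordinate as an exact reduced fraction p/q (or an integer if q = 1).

1. E_x = -3/2  [2·signedArea(ECD) = 0 ∩ ED · CB = -183/4]
2. E_y = -8  [2·signedArea(ECD) = 0 ∩ ED · CB = -183/4]
   → E = (-3/2, -8)

E = (-3/2, -8)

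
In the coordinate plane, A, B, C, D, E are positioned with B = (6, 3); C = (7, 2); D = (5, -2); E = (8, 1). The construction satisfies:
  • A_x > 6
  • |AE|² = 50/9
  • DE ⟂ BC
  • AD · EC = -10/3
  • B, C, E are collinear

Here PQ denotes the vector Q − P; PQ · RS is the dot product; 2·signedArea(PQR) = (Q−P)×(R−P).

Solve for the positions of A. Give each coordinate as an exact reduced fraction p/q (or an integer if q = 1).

1. A_x = 19/3  [line 1·x + -1·y + -11/3 = 0 ∩ |AE|² = 50/9]
2. A_y = 8/3  [line 1·x + -1·y + -11/3 = 0 ∩ |AE|² = 50/9]
   → A = (19/3, 8/3)

A = (19/3, 8/3)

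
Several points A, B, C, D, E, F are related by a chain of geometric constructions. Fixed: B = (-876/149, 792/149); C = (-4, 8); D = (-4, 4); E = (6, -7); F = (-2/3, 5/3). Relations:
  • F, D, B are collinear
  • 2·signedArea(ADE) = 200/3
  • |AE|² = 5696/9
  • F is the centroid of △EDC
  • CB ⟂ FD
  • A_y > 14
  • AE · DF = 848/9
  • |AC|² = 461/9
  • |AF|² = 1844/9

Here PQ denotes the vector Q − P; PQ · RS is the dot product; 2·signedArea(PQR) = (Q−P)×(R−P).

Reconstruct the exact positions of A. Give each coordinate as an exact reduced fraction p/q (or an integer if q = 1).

A = (-22/3, 43/3)

1. A_x = -22/3  [2·signedArea(ADE) = 200/3 ∩ AE · DF = 848/9]
2. A_y = 43/3  [2·signedArea(ADE) = 200/3 ∩ AE · DF = 848/9]
   → A = (-22/3, 43/3)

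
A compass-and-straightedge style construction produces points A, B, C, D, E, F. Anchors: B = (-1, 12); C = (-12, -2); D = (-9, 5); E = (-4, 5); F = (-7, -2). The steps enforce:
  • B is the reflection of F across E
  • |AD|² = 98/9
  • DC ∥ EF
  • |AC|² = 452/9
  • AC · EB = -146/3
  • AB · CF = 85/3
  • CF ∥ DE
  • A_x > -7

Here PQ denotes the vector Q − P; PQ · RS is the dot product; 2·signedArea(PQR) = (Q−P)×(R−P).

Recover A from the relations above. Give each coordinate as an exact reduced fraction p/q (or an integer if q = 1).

1. A_x = -20/3  [AB · CF = 85/3 ∩ AC · EB = -146/3]
2. A_y = 8/3  [AB · CF = 85/3 ∩ AC · EB = -146/3]
   → A = (-20/3, 8/3)

A = (-20/3, 8/3)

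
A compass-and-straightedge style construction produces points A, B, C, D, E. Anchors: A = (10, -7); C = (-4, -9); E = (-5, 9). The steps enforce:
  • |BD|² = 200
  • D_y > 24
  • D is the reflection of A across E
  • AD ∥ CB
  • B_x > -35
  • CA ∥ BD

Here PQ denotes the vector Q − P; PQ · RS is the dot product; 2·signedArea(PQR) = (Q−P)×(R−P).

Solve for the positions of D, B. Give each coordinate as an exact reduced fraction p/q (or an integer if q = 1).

B = (-34, 23)
D = (-20, 25)

1. D_x = -20  [D is the reflection of A across E]
2. D_y = 25  [D is the reflection of A across E]
   → D = (-20, 25)
3. B_x = -34  [CA ∥ BD ∩ AD ∥ CB]
4. B_y = 23  [CA ∥ BD ∩ AD ∥ CB]
   → B = (-34, 23)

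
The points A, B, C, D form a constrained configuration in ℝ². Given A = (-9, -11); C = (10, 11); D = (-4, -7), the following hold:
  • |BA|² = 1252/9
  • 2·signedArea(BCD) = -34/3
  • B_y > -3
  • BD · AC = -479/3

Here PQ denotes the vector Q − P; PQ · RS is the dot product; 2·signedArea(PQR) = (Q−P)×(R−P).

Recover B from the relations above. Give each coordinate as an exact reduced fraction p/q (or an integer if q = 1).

1. B_x = -1  [BD · AC = -479/3 ∩ 2·signedArea(BCD) = -34/3]
2. B_y = -7/3  [BD · AC = -479/3 ∩ 2·signedArea(BCD) = -34/3]
   → B = (-1, -7/3)

B = (-1, -7/3)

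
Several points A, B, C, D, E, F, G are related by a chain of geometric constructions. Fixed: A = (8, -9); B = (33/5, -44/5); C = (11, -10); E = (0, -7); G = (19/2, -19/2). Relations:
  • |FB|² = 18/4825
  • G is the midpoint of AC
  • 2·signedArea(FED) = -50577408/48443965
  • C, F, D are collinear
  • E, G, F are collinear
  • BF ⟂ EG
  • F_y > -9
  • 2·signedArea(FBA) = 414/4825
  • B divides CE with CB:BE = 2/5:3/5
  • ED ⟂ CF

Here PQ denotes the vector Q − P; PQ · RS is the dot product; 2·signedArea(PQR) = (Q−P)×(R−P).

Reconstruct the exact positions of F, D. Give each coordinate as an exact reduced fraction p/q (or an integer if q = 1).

D = (408240/9688793, -66399935/9688793)
F = (6384/965, -1687/193)

1. F_x = 6384/965  [E, G, F are collinear ∩ BF ⟂ EG]
2. F_y = -1687/193  [E, G, F are collinear ∩ BF ⟂ EG]
   → F = (6384/965, -1687/193)
3. D_x = 408240/9688793  [C, F, D are collinear ∩ ED ⟂ CF]
4. D_y = -66399935/9688793  [C, F, D are collinear ∩ ED ⟂ CF]
   → D = (408240/9688793, -66399935/9688793)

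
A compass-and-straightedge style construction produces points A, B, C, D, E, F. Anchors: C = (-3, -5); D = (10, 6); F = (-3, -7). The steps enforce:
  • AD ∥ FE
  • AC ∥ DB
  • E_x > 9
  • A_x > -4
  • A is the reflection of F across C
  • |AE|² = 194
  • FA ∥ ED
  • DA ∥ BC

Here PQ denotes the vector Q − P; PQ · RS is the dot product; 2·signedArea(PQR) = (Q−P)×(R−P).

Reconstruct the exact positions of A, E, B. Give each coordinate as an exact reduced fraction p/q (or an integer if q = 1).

A = (-3, -3)
B = (10, 4)
E = (10, 2)

1. A_x = -3  [A is the reflection of F across C]
2. A_y = -3  [A is the reflection of F across C]
   → A = (-3, -3)
3. E_x = 10  [FA ∥ ED ∩ AD ∥ FE]
4. E_y = 2  [FA ∥ ED ∩ AD ∥ FE]
   → E = (10, 2)
5. B_x = 10  [DA ∥ BC ∩ AC ∥ DB]
6. B_y = 4  [DA ∥ BC ∩ AC ∥ DB]
   → B = (10, 4)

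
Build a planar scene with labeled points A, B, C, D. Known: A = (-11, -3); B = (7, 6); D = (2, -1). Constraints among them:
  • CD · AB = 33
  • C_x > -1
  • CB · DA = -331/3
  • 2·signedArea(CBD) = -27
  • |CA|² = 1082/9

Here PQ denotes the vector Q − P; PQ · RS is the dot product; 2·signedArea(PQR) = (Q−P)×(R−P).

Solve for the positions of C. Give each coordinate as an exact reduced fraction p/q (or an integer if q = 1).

1. C_x = -2/3  [CB · DA = -331/3 ∩ 2·signedArea(CBD) = -27]
2. C_y = 2/3  [CB · DA = -331/3 ∩ 2·signedArea(CBD) = -27]
   → C = (-2/3, 2/3)

C = (-2/3, 2/3)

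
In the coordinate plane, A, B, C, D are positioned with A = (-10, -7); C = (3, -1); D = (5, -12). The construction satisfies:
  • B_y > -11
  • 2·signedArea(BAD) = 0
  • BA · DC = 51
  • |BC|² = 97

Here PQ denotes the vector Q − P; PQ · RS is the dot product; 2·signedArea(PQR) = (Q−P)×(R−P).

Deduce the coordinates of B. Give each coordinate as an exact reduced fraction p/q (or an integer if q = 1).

1. B_x = -1  [2·signedArea(BAD) = 0 ∩ BA · DC = 51]
2. B_y = -10  [2·signedArea(BAD) = 0 ∩ BA · DC = 51]
   → B = (-1, -10)

B = (-1, -10)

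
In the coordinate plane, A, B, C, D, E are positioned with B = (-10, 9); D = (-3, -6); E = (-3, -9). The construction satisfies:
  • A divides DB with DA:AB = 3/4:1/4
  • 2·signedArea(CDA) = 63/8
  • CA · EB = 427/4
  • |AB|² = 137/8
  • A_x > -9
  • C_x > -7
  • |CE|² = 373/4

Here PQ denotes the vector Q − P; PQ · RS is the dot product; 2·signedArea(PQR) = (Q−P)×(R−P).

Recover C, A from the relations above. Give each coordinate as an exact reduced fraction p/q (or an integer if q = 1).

1. A_x = -33/4  [A divides DB with DA:AB = 3/4:1/4]
2. A_y = 21/4  [A divides DB with DA:AB = 3/4:1/4]
   → A = (-33/4, 21/4)
3. C_x = -13/2  [2·signedArea(CDA) = 63/8 ∩ CA · EB = 427/4]
4. C_y = 0  [2·signedArea(CDA) = 63/8 ∩ CA · EB = 427/4]
   → C = (-13/2, 0)

A = (-33/4, 21/4)
C = (-13/2, 0)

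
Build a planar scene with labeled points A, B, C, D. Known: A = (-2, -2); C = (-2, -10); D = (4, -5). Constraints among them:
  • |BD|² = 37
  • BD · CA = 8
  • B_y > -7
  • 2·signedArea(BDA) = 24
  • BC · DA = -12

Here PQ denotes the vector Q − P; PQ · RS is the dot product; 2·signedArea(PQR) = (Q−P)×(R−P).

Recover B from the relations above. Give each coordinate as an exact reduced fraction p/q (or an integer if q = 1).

B = (-2, -6)

1. B_x = -2  [BC · DA = -12 ∩ BD · CA = 8]
2. B_y = -6  [BC · DA = -12 ∩ BD · CA = 8]
   → B = (-2, -6)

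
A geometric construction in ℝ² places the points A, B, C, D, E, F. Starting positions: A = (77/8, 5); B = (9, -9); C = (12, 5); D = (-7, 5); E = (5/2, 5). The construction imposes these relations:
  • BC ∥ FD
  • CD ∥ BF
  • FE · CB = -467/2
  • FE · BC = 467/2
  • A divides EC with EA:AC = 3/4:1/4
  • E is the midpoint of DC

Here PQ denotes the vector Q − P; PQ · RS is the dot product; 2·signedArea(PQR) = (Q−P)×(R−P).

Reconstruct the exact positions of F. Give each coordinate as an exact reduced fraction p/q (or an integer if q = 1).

F = (-10, -9)

1. F_x = -10  [BC ∥ FD ∩ CD ∥ BF]
2. F_y = -9  [BC ∥ FD ∩ CD ∥ BF]
   → F = (-10, -9)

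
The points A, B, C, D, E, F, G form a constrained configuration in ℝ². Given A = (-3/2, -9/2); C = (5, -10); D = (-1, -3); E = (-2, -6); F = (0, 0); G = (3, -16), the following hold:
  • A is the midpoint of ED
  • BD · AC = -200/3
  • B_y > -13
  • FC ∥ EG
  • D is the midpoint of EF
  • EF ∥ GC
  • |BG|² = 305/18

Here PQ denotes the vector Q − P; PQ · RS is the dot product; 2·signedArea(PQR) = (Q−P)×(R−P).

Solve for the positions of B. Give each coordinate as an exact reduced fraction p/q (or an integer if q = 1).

B = (3/2, -73/6)

1. B_x = 3/2  [line -13/2·x + 11/2·y + 230/3 = 0 ∩ |BG|² = 305/18]
2. B_y = -73/6  [line -13/2·x + 11/2·y + 230/3 = 0 ∩ |BG|² = 305/18]
   → B = (3/2, -73/6)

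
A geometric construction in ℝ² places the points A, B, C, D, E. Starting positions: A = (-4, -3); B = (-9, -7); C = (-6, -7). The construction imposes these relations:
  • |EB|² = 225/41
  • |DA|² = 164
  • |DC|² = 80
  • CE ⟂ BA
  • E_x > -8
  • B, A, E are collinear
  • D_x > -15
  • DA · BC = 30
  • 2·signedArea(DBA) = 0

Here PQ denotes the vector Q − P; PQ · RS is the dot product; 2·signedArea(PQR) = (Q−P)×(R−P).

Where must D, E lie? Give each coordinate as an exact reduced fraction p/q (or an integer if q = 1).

1. D_x = -14  [2·signedArea(DBA) = 0 ∩ DA · BC = 30]
2. D_y = -11  [2·signedArea(DBA) = 0 ∩ DA · BC = 30]
   → D = (-14, -11)
3. E_x = -294/41  [B, A, E are collinear ∩ CE ⟂ BA]
4. E_y = -227/41  [B, A, E are collinear ∩ CE ⟂ BA]
   → E = (-294/41, -227/41)

D = (-14, -11)
E = (-294/41, -227/41)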